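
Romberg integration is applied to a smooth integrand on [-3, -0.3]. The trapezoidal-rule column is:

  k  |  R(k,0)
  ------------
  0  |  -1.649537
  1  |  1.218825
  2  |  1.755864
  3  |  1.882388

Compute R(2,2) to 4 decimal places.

1.9189

Richardson extrapolation on the trapezoidal column (denominator 4−1=3):
R(1,1) = (4·1.218825 − (-1.649537)) / 3 = 2.174946
R(2,1) = 1.755864 + (1.755864 − 1.218825)/3 = 1.934877
R(2,2) = (16·1.934877 − 2.174946) / 15 = 1.918872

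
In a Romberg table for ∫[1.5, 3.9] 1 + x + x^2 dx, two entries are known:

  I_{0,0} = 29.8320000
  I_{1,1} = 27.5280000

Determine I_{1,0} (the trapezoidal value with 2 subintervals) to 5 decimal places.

From I_{1,1} = (4·I_{1,0} − I_{0,0})/3, solve for I_{1,0}:
4·I_{1,0} = 3·27.5280000 + 29.8320000 = 112.4160000
I_{1,0} = 28.1040000

28.10400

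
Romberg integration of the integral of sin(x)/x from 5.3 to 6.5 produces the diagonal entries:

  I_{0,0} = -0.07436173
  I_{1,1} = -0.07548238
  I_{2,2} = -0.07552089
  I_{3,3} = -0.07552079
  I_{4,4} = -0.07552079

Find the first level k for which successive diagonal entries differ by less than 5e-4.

k = 2

|I_{1,1} − I_{0,0}| = 0.00112065 ≥ 5e-4
|I_{2,2} − I_{1,1}| = 0.00003851 < 5e-4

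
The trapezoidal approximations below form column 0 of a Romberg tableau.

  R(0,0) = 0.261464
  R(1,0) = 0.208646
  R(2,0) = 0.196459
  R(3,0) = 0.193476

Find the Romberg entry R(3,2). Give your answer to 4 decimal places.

0.1925

Richardson extrapolation on the trapezoidal column (denominator 4−1=3):
R(2,1) = (4·0.196459 − 0.208646) / 3 = 0.192397
R(3,1) = 0.193476 + (0.193476 − 0.196459)/3 = 0.192482
R(3,2) = 0.192482 + (0.192482 − 0.192397)/15 = 0.192488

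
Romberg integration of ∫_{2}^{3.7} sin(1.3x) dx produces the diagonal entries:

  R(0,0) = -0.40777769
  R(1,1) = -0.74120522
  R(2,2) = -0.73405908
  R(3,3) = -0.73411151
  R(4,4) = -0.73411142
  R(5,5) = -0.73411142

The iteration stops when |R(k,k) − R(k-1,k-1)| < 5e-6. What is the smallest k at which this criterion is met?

k = 4

|R(1,1) − R(0,0)| = 0.33342753 ≥ 5e-6
|R(2,2) − R(1,1)| = 0.00714614 ≥ 5e-6
|R(3,3) − R(2,2)| = 0.00005243 ≥ 5e-6
|R(4,4) − R(3,3)| = 0.00000009 < 5e-6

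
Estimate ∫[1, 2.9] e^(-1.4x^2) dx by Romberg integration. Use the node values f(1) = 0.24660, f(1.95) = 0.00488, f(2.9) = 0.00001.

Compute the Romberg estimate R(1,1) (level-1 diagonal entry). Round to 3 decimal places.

0.084

R(0,0) (trapezoid, 1 panel, h=1.9000): 0.23428
R(1,0) (trapezoid, 2 panels, h=0.9500): 0.12178
R(1,1) = 0.12178 + (0.12178 − 0.23428)/3 = 0.08428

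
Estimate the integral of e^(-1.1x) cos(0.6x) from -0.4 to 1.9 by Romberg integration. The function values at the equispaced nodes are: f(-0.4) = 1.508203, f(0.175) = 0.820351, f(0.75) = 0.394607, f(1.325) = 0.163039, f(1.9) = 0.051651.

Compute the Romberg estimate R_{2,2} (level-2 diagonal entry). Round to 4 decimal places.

R_{0,0} (trapezoid, 1 panel, h=2.3000): 1.793832
R_{1,0} (trapezoid, 2 panels, h=1.1500): 1.350714
R_{2,0} (trapezoid, 4 panels, h=0.5750): 1.240806
R_{1,1} = 1.350714 + (1.350714 − 1.793832)/3 = 1.203008
R_{2,1} = 1.240806 + (1.240806 − 1.350714)/3 = 1.204170
R_{2,2} = 1.204170 + (1.204170 − 1.203008)/15 = 1.204247

1.2042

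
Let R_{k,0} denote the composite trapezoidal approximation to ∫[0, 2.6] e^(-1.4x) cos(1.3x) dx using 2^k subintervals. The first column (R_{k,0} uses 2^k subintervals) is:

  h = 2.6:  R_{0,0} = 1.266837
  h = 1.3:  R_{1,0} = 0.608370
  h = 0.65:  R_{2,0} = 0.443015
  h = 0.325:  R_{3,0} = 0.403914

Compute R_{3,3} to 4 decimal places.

Richardson extrapolation on the trapezoidal column (denominator 4−1=3):
R_{1,1} = 0.608370 + (0.608370 − 1.266837)/3 = 0.388881
R_{2,1} = (4·0.443015 − 0.608370) / 3 = 0.387897
R_{3,1} = (4·0.403914 − 0.443015) / 3 = 0.390880
R_{2,2} = (16·0.387897 − 0.388881) / 15 = 0.387831
R_{3,2} = 0.390880 + (0.390880 − 0.387897)/15 = 0.391079
R_{3,3} = 0.391079 + (0.391079 − 0.387831)/63 = 0.391131

0.3911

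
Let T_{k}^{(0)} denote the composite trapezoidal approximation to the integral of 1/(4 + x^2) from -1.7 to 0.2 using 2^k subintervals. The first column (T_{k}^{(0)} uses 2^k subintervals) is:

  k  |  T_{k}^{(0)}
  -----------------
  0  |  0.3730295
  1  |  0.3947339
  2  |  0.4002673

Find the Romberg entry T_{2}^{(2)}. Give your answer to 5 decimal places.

0.40212

T_{1}^{(1)} = (4·0.3947339 − 0.3730295) / 3 = 0.4019687
T_{2}^{(1)} = 0.4002673 + (0.4002673 − 0.3947339)/3 = 0.4021118
T_{2}^{(2)} = (16·0.4021118 − 0.4019687) / 15 = 0.4021213
(Column j=1 coincides with Simpson's rule on the same nodes.)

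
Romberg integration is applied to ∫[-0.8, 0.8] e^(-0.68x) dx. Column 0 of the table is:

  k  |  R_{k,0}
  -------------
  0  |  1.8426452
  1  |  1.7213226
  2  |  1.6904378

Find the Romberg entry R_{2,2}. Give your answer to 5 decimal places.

1.68009

Richardson extrapolation on the trapezoidal column (denominator 4−1=3):
R_{1,1} = (4·1.7213226 − 1.8426452) / 3 = 1.6808817
R_{2,1} = (4·1.6904378 − 1.7213226) / 3 = 1.6801429
R_{2,2} = (16·1.6801429 − 1.6808817) / 15 = 1.6800936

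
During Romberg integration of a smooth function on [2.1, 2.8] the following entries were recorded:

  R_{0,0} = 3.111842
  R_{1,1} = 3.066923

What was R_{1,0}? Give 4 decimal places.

3.0782

From R_{1,1} = (4·R_{1,0} − R_{0,0})/3, solve for R_{1,0}:
4·R_{1,0} = 3·3.066923 + 3.111842 = 12.312611
R_{1,0} = 3.078153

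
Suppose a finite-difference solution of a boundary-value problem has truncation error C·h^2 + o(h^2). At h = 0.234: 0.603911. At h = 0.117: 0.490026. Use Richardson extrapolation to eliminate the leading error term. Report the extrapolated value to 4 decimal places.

Extrapolated value = (4·A(h/2) − A(h)) / (4 − 1)
= (4·0.490026 − 0.603911) / 3
= 1.356193 / 3 = 0.452064

0.4521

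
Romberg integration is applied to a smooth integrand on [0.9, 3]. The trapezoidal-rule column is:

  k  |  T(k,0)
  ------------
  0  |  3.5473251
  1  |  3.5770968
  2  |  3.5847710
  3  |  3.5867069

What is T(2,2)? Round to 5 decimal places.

3.58735

T(1,1) = (4·3.5770968 − 3.5473251) / 3 = 3.5870207
T(2,1) = (4·3.5847710 − 3.5770968) / 3 = 3.5873291
T(2,2) = 3.5873291 + (3.5873291 − 3.5870207)/15 = 3.5873497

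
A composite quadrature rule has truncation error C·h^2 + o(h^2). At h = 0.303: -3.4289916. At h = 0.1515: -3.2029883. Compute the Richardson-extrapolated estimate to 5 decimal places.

The leading error scales as h^2; refining by a factor of 2 reduces it by 2^2 = 4.
Extrapolated value = (4·A(h/2) − A(h)) / (4 − 1)
= (4·(-3.2029883) − (-3.4289916)) / 3
= -9.3829616 / 3 = -3.1276539

-3.12765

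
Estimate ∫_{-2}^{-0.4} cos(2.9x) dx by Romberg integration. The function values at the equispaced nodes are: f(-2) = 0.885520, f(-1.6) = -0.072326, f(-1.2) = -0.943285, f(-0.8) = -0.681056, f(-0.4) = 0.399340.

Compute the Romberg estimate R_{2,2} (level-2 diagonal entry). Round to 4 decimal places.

R_{0,0} (trapezoid, 1 panel, h=1.6000): 1.027888
R_{1,0} (trapezoid, 2 panels, h=0.8000): -0.240684
R_{2,0} (trapezoid, 4 panels, h=0.4000): -0.421695
R_{1,1} = -0.240684 + (-0.240684 − 1.027888)/3 = -0.663541
R_{2,1} = -0.421695 + (-0.421695 − (-0.240684))/3 = -0.482032
R_{2,2} = -0.482032 + (-0.482032 − (-0.663541))/15 = -0.469931

-0.4699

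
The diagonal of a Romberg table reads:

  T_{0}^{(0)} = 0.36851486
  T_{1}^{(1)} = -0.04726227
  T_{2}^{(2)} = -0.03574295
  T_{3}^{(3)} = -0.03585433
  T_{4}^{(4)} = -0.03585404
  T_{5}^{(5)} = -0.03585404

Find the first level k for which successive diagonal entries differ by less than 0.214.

|T_{1}^{(1)} − T_{0}^{(0)}| = 0.41577713 ≥ 0.214
|T_{2}^{(2)} − T_{1}^{(1)}| = 0.01151932 < 0.214

k = 2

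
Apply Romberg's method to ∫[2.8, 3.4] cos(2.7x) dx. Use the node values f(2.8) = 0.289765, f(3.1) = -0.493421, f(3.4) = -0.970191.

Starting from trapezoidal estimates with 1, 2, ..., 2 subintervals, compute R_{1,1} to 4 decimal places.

-0.2654

R_{0,0} (trapezoid, 1 panel, h=0.6000): -0.204128
R_{1,0} (trapezoid, 2 panels, h=0.3000): -0.250090
R_{1,1} = -0.250090 + (-0.250090 − (-0.204128))/3 = -0.265411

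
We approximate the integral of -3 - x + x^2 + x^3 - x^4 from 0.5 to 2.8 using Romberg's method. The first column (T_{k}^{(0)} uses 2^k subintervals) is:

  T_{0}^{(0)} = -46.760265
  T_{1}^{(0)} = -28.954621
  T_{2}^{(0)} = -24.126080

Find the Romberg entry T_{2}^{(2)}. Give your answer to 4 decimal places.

T_{1}^{(1)} = (4·(-28.954621) − (-46.760265)) / 3 = -23.019406
T_{2}^{(1)} = -24.126080 + (-24.126080 − (-28.954621))/3 = -22.516566
T_{2}^{(2)} = -22.516566 + (-22.516566 − (-23.019406))/15 = -22.483043
(Column j=1 coincides with Simpson's rule on the same nodes.)

-22.4830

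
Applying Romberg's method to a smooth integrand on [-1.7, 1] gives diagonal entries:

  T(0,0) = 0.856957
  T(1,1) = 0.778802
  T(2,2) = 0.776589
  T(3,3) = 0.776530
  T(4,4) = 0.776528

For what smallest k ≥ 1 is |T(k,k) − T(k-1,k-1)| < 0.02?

|T(1,1) − T(0,0)| = 0.078155 ≥ 0.02
|T(2,2) − T(1,1)| = 0.002213 < 0.02

k = 2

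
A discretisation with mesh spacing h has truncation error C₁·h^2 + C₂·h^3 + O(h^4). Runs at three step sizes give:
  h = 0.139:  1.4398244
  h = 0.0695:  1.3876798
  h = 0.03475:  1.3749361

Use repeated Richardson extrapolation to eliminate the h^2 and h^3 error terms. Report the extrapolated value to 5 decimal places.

First eliminate the h^2 term (factor 2^2 = 4):
  B₁ = (4·1.3876798 − 1.4398244)/3 = 1.3702983
  B₂ = (4·1.3749361 − 1.3876798)/3 = 1.3706882
Then eliminate the h^3 term (factor 2^3 = 8):
  (8·1.3706882 − 1.3702983)/7 = 1.3707439

1.37074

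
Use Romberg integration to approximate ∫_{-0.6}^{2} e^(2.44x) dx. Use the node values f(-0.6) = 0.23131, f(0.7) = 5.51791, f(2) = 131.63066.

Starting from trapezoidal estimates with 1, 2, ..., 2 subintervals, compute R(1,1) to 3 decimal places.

66.705

R(0,0) (trapezoid, 1 panel, h=2.6000): 171.42056
R(1,0) (trapezoid, 2 panels, h=1.3000): 92.88356
R(1,1) = 92.88356 + (92.88356 − 171.42056)/3 = 66.70456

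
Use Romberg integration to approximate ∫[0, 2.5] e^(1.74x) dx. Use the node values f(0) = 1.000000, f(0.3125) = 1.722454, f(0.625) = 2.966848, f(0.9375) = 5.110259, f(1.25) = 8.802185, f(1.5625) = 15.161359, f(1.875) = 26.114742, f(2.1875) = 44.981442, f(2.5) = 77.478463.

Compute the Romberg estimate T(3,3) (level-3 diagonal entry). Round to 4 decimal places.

T(0,0) (trapezoid, 1 panel, h=2.5000): 98.098079
T(1,0) (trapezoid, 2 panels, h=1.2500): 60.051771
T(2,0) (trapezoid, 4 panels, h=0.6250): 48.201879
T(3,0) (trapezoid, 8 panels, h=0.3125): 45.030788
T(1,1) = 60.051771 + (60.051771 − 98.098079)/3 = 47.369668
T(2,1) = 48.201879 + (48.201879 − 60.051771)/3 = 44.251915
T(3,1) = 45.030788 + (45.030788 − 48.201879)/3 = 43.973758
T(2,2) = 44.251915 + (44.251915 − 47.369668)/15 = 44.044065
T(3,2) = 43.973758 + (43.973758 − 44.251915)/15 = 43.955214
T(3,3) = 43.955214 + (43.955214 − 44.044065)/63 = 43.953804

43.9538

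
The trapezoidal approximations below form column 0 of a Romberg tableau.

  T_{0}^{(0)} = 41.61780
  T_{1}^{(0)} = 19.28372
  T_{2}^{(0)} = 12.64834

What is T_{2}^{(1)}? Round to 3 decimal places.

10.437

T_{2}^{(1)} = 12.64834 + (12.64834 − 19.28372)/3 = 10.43655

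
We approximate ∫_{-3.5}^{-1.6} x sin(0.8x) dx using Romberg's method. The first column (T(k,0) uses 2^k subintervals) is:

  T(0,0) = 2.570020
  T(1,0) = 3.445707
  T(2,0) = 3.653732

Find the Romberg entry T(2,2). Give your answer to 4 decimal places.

Richardson extrapolation on the trapezoidal column (denominator 4−1=3):
T(1,1) = 3.445707 + (3.445707 − 2.570020)/3 = 3.737603
T(2,1) = (4·3.653732 − 3.445707) / 3 = 3.723074
T(2,2) = (16·3.723074 − 3.737603) / 15 = 3.722105

3.7221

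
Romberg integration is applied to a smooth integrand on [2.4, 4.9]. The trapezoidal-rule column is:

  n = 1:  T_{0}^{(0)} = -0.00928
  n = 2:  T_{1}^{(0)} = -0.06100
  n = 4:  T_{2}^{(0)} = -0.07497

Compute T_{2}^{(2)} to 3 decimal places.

T_{1}^{(1)} = (4·(-0.06100) − (-0.00928)) / 3 = -0.07824
T_{2}^{(1)} = -0.07497 + (-0.07497 − (-0.06100))/3 = -0.07963
T_{2}^{(2)} = (16·(-0.07963) − (-0.07824)) / 15 = -0.07972

-0.080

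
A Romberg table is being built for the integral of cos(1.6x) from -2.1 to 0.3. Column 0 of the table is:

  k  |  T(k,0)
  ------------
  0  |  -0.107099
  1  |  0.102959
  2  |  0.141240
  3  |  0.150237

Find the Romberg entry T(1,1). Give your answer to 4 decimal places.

0.1730

T(1,1) = (4·0.102959 − (-0.107099)) / 3 = 0.172978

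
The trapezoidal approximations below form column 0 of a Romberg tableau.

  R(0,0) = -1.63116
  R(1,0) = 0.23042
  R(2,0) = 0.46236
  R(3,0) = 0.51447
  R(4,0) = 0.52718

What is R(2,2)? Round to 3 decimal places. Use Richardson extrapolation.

Richardson extrapolation on the trapezoidal column (denominator 4−1=3):
R(1,1) = (4·0.23042 − (-1.63116)) / 3 = 0.85095
R(2,1) = (4·0.46236 − 0.23042) / 3 = 0.53967
R(2,2) = (16·0.53967 − 0.85095) / 15 = 0.51892

0.519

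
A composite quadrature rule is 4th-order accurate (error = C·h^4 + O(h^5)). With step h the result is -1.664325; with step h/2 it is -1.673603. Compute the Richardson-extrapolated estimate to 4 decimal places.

The leading error scales as h^4; refining by a factor of 2 reduces it by 2^4 = 16.
Extrapolated value = (16·A(h/2) − A(h)) / (16 − 1)
= (16·(-1.673603) − (-1.664325)) / 15
= -25.113323 / 15 = -1.674222

-1.6742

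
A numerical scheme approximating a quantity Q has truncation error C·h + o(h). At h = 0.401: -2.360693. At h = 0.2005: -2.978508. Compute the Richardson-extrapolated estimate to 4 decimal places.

-3.5963

The leading error scales as h; refining by a factor of 2 reduces it by 2^1 = 2.
Extrapolated value = (2·A(h/2) − A(h)) / (2 − 1)
= (2·(-2.978508) − (-2.360693)) / 1
= -3.596323 / 1 = -3.596323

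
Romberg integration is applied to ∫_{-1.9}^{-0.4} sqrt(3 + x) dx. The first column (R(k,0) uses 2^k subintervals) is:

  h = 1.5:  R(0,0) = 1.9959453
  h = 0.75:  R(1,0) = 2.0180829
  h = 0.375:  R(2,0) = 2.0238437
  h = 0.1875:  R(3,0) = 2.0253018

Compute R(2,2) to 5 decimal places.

Richardson extrapolation on the trapezoidal column (denominator 4−1=3):
R(1,1) = (4·2.0180829 − 1.9959453) / 3 = 2.0254621
R(2,1) = 2.0238437 + (2.0238437 − 2.0180829)/3 = 2.0257640
R(2,2) = (16·2.0257640 − 2.0254621) / 15 = 2.0257841

2.02578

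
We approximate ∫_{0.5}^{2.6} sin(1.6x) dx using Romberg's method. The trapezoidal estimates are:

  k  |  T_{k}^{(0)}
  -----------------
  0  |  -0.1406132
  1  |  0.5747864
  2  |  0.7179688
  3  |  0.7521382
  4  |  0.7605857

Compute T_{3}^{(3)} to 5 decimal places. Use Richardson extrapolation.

Richardson extrapolation on the trapezoidal column (denominator 4−1=3):
T_{1}^{(1)} = 0.5747864 + (0.5747864 − (-0.1406132))/3 = 0.8132529
T_{2}^{(1)} = (4·0.7179688 − 0.5747864) / 3 = 0.7656963
T_{3}^{(1)} = 0.7521382 + (0.7521382 − 0.7179688)/3 = 0.7635280
T_{2}^{(2)} = 0.7656963 + (0.7656963 − 0.8132529)/15 = 0.7625259
T_{3}^{(2)} = 0.7635280 + (0.7635280 − 0.7656963)/15 = 0.7633834
T_{3}^{(3)} = 0.7633834 + (0.7633834 − 0.7625259)/63 = 0.7633970

0.76340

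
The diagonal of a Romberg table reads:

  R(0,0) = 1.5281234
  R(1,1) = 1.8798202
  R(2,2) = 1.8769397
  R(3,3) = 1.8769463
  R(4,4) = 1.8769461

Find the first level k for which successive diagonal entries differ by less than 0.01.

|R(1,1) − R(0,0)| = 0.3516968 ≥ 0.01
|R(2,2) − R(1,1)| = 0.0028805 < 0.01

k = 2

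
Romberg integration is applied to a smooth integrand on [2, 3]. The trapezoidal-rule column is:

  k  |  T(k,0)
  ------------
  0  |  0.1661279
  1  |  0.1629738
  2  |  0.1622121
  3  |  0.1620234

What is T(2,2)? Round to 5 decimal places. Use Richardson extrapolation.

T(1,1) = 0.1629738 + (0.1629738 − 0.1661279)/3 = 0.1619224
T(2,1) = 0.1622121 + (0.1622121 − 0.1629738)/3 = 0.1619582
T(2,2) = 0.1619582 + (0.1619582 − 0.1619224)/15 = 0.1619606

0.16196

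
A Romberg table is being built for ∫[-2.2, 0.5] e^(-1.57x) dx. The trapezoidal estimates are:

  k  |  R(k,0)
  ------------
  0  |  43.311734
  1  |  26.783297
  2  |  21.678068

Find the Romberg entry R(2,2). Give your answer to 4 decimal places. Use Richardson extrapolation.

Richardson extrapolation on the trapezoidal column (denominator 4−1=3):
R(1,1) = (4·26.783297 − 43.311734) / 3 = 21.273818
R(2,1) = (4·21.678068 − 26.783297) / 3 = 19.976325
R(2,2) = (16·19.976325 − 21.273818) / 15 = 19.889825
(Column j=1 coincides with Simpson's rule on the same nodes.)

19.8898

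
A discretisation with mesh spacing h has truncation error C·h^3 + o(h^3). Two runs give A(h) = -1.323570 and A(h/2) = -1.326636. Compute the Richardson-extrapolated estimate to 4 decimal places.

The leading error scales as h^3; refining by a factor of 2 reduces it by 2^3 = 8.
Extrapolated value = (8·A(h/2) − A(h)) / (8 − 1)
= (8·(-1.326636) − (-1.323570)) / 7
= -9.289518 / 7 = -1.327074

-1.3271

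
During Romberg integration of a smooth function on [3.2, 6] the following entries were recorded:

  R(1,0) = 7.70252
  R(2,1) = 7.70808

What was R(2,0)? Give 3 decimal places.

7.707

From R(2,1) = (4·R(2,0) − R(1,0))/3, solve for R(2,0):
4·R(2,0) = 3·7.70808 + 7.70252 = 30.82676
R(2,0) = 7.70669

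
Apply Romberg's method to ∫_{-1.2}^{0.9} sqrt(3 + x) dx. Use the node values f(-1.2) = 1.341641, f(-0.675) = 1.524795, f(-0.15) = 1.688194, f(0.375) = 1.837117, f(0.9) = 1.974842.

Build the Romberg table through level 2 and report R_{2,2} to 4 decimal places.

R_{0,0} (trapezoid, 1 panel, h=2.1000): 3.482307
R_{1,0} (trapezoid, 2 panels, h=1.0500): 3.513757
R_{2,0} (trapezoid, 4 panels, h=0.5250): 3.521882
R_{1,1} = 3.513757 + (3.513757 − 3.482307)/3 = 3.524240
R_{2,1} = 3.521882 + (3.521882 − 3.513757)/3 = 3.524590
R_{2,2} = 3.524590 + (3.524590 − 3.524240)/15 = 3.524613

3.5246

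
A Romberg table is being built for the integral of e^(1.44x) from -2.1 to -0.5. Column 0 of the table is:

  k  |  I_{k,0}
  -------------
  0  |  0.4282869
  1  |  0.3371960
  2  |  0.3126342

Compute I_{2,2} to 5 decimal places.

0.30429

I_{1,1} = 0.3371960 + (0.3371960 − 0.4282869)/3 = 0.3068324
I_{2,1} = 0.3126342 + (0.3126342 − 0.3371960)/3 = 0.3044469
I_{2,2} = (16·0.3044469 − 0.3068324) / 15 = 0.3042879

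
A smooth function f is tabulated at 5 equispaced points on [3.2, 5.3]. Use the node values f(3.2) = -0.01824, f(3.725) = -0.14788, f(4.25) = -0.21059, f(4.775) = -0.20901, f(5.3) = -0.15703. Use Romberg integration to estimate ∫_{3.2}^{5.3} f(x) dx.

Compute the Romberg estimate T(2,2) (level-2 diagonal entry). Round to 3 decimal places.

-0.354

T(0,0) (trapezoid, 1 panel, h=2.1000): -0.18403
T(1,0) (trapezoid, 2 panels, h=1.0500): -0.31314
T(2,0) (trapezoid, 4 panels, h=0.5250): -0.34394
T(1,1) = -0.31314 + (-0.31314 − (-0.18403))/3 = -0.35618
T(2,1) = -0.34394 + (-0.34394 − (-0.31314))/3 = -0.35421
T(2,2) = -0.35421 + (-0.35421 − (-0.35618))/15 = -0.35408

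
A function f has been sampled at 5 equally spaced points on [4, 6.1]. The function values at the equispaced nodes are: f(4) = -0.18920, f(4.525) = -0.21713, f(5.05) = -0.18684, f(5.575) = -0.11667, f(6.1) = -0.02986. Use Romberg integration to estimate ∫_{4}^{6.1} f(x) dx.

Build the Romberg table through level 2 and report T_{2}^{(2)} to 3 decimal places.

-0.337

T_{0}^{(0)} (trapezoid, 1 panel, h=2.1000): -0.23001
T_{1}^{(0)} (trapezoid, 2 panels, h=1.0500): -0.31119
T_{2}^{(0)} (trapezoid, 4 panels, h=0.5250): -0.33084
T_{1}^{(1)} = -0.31119 + (-0.31119 − (-0.23001))/3 = -0.33825
T_{2}^{(1)} = -0.33084 + (-0.33084 − (-0.31119))/3 = -0.33739
T_{2}^{(2)} = -0.33739 + (-0.33739 − (-0.33825))/15 = -0.33733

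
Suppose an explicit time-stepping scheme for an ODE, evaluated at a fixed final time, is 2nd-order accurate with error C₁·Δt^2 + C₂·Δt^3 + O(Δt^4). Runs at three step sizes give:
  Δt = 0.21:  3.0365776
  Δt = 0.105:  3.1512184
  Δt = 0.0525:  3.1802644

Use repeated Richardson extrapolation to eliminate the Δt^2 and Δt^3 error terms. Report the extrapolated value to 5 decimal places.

3.19002

First eliminate the Δt^2 term (factor 2^2 = 4):
  B₁ = (4·3.1512184 − 3.0365776)/3 = 3.1894320
  B₂ = (4·3.1802644 − 3.1512184)/3 = 3.1899464
Then eliminate the Δt^3 term (factor 2^3 = 8):
  (8·3.1899464 − 3.1894320)/7 = 3.1900199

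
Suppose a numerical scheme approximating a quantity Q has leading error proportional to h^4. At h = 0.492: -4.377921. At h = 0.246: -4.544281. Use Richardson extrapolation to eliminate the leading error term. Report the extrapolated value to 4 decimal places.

Extrapolated value = (16·A(h/2) − A(h)) / (16 − 1)
= (16·(-4.544281) − (-4.377921)) / 15
= -68.330575 / 15 = -4.555372

-4.5554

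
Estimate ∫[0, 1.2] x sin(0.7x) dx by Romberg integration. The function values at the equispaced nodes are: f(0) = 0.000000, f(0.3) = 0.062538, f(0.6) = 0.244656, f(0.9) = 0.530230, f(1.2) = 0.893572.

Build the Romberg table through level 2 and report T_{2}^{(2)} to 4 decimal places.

0.3755

T_{0}^{(0)} (trapezoid, 1 panel, h=1.2000): 0.536143
T_{1}^{(0)} (trapezoid, 2 panels, h=0.6000): 0.414865
T_{2}^{(0)} (trapezoid, 4 panels, h=0.3000): 0.385263
T_{1}^{(1)} = 0.414865 + (0.414865 − 0.536143)/3 = 0.374439
T_{2}^{(1)} = 0.385263 + (0.385263 − 0.414865)/3 = 0.375396
T_{2}^{(2)} = 0.375396 + (0.375396 − 0.374439)/15 = 0.375460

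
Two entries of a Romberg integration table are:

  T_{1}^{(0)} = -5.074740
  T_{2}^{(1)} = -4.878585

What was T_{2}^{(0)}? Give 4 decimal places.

From T_{2}^{(1)} = (4·T_{2}^{(0)} − T_{1}^{(0)})/3, solve for T_{2}^{(0)}:
4·T_{2}^{(0)} = 3·(-4.878585) + (-5.074740) = -19.710495
T_{2}^{(0)} = -4.927624

-4.9276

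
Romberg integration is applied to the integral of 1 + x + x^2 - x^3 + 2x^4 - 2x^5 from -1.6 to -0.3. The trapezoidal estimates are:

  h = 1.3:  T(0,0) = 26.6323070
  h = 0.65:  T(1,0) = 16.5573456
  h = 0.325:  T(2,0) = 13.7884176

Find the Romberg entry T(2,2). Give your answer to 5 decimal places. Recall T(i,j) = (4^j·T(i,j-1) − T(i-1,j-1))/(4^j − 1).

12.84320

T(1,1) = 16.5573456 + (16.5573456 − 26.6323070)/3 = 13.1990251
T(2,1) = 13.7884176 + (13.7884176 − 16.5573456)/3 = 12.8654416
T(2,2) = (16·12.8654416 − 13.1990251) / 15 = 12.8432027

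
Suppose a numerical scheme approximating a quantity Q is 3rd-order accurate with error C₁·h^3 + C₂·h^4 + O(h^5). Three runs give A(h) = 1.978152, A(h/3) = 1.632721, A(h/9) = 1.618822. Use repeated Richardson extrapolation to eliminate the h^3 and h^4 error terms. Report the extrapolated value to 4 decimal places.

First eliminate the h^3 term (factor 3^3 = 27):
  B₁ = (27·1.632721 − 1.978152)/26 = 1.619435
  B₂ = (27·1.618822 − 1.632721)/26 = 1.618287
Then eliminate the h^4 term (factor 3^4 = 81):
  (81·1.618287 − 1.619435)/80 = 1.618273

1.6183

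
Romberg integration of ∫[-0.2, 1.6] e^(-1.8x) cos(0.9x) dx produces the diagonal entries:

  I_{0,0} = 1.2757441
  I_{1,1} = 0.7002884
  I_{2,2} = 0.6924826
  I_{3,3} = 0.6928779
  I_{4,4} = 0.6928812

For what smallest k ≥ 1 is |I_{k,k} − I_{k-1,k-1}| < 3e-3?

|I_{1,1} − I_{0,0}| = 0.5754557 ≥ 3e-3
|I_{2,2} − I_{1,1}| = 0.0078058 ≥ 3e-3
|I_{3,3} − I_{2,2}| = 0.0003953 < 3e-3

k = 3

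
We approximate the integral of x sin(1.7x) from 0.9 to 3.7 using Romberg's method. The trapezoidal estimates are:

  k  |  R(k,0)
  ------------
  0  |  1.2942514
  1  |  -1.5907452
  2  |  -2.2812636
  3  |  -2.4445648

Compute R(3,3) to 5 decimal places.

-2.49800

R(1,1) = -1.5907452 + (-1.5907452 − 1.2942514)/3 = -2.5524107
R(2,1) = (4·(-2.2812636) − (-1.5907452)) / 3 = -2.5114364
R(3,1) = -2.4445648 + (-2.4445648 − (-2.2812636))/3 = -2.4989985
R(2,2) = (16·(-2.5114364) − (-2.5524107)) / 15 = -2.5087048
R(3,2) = -2.4989985 + (-2.4989985 − (-2.5114364))/15 = -2.4981693
R(3,3) = -2.4981693 + (-2.4981693 − (-2.5087048))/63 = -2.4980021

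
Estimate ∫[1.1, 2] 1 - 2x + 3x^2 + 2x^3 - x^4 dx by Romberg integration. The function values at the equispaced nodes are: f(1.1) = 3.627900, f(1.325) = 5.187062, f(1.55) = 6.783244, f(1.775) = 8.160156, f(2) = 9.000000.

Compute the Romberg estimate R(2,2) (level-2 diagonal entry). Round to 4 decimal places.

R(0,0) (trapezoid, 1 panel, h=0.9000): 5.682555
R(1,0) (trapezoid, 2 panels, h=0.4500): 5.893737
R(2,0) (trapezoid, 4 panels, h=0.2250): 5.949993
R(1,1) = 5.893737 + (5.893737 − 5.682555)/3 = 5.964131
R(2,1) = 5.949993 + (5.949993 − 5.893737)/3 = 5.968745
R(2,2) = 5.968745 + (5.968745 − 5.964131)/15 = 5.969053

5.9691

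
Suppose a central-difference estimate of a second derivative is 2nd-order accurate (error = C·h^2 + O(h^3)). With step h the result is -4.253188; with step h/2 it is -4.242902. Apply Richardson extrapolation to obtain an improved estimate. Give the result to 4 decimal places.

Extrapolated value = (4·A(h/2) − A(h)) / (4 − 1)
= (4·(-4.242902) − (-4.253188)) / 3
= -12.718420 / 3 = -4.239473

-4.2395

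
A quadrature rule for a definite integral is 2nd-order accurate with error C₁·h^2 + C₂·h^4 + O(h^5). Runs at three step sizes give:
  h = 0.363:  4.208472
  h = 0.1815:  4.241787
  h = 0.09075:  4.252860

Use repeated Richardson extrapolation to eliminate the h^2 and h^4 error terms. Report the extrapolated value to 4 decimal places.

4.2568

First eliminate the h^2 term (factor 2^2 = 4):
  B₁ = (4·4.241787 − 4.208472)/3 = 4.252892
  B₂ = (4·4.252860 − 4.241787)/3 = 4.256551
Then eliminate the h^4 term (factor 2^4 = 16):
  (16·4.256551 − 4.252892)/15 = 4.256795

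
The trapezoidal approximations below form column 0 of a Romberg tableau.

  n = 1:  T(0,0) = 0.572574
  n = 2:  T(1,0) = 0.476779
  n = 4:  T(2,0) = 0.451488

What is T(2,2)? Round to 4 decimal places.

Richardson extrapolation on the trapezoidal column (denominator 4−1=3):
T(1,1) = 0.476779 + (0.476779 − 0.572574)/3 = 0.444847
T(2,1) = (4·0.451488 − 0.476779) / 3 = 0.443058
T(2,2) = 0.443058 + (0.443058 − 0.444847)/15 = 0.442939

0.4429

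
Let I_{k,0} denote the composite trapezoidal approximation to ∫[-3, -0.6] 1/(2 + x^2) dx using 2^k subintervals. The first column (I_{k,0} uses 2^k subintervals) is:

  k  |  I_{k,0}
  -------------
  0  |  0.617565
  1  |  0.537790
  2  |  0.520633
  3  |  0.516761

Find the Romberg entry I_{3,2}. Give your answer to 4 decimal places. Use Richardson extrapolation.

I_{2,1} = 0.520633 + (0.520633 − 0.537790)/3 = 0.514914
I_{3,1} = 0.516761 + (0.516761 − 0.520633)/3 = 0.515470
I_{3,2} = 0.515470 + (0.515470 − 0.514914)/15 = 0.515507

0.5155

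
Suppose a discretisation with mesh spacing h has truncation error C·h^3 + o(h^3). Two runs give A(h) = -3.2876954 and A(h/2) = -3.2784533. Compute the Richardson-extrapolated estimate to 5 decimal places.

The leading error scales as h^3; refining by a factor of 2 reduces it by 2^3 = 8.
Extrapolated value = (8·A(h/2) − A(h)) / (8 − 1)
= (8·(-3.2784533) − (-3.2876954)) / 7
= -22.9399310 / 7 = -3.2771330

-3.27713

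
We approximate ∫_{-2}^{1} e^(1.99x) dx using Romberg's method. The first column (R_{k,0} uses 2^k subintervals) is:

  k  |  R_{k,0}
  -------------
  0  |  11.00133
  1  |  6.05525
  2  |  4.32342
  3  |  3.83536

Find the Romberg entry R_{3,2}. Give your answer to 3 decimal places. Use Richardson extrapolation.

3.668

Richardson extrapolation on the trapezoidal column (denominator 4−1=3):
R_{2,1} = (4·4.32342 − 6.05525) / 3 = 3.74614
R_{3,1} = 3.83536 + (3.83536 − 4.32342)/3 = 3.67267
R_{3,2} = 3.67267 + (3.67267 − 3.74614)/15 = 3.66777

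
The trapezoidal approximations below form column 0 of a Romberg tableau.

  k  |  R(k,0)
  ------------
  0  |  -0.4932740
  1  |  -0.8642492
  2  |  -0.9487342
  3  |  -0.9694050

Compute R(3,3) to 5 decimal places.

-0.97626

Richardson extrapolation on the trapezoidal column (denominator 4−1=3):
R(1,1) = -0.8642492 + (-0.8642492 − (-0.4932740))/3 = -0.9879076
R(2,1) = -0.9487342 + (-0.9487342 − (-0.8642492))/3 = -0.9768959
R(3,1) = (4·(-0.9694050) − (-0.9487342)) / 3 = -0.9762953
R(2,2) = (16·(-0.9768959) − (-0.9879076)) / 15 = -0.9761618
R(3,2) = (16·(-0.9762953) − (-0.9768959)) / 15 = -0.9762553
R(3,3) = -0.9762553 + (-0.9762553 − (-0.9761618))/63 = -0.9762568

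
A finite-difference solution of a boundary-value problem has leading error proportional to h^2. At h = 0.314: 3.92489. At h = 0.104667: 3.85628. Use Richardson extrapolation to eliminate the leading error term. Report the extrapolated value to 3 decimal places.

Extrapolated value = (9·A(h/3) − A(h)) / (9 − 1)
= (9·3.85628 − 3.92489) / 8
= 30.78163 / 8 = 3.84770

3.848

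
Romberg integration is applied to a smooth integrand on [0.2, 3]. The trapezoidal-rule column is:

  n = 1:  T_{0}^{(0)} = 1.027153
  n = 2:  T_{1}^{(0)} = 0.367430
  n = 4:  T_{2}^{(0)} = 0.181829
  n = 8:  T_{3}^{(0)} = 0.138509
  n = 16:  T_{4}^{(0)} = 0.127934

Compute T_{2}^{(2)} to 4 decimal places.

T_{1}^{(1)} = 0.367430 + (0.367430 − 1.027153)/3 = 0.147522
T_{2}^{(1)} = (4·0.181829 − 0.367430) / 3 = 0.119962
T_{2}^{(2)} = (16·0.119962 − 0.147522) / 15 = 0.118125

0.1181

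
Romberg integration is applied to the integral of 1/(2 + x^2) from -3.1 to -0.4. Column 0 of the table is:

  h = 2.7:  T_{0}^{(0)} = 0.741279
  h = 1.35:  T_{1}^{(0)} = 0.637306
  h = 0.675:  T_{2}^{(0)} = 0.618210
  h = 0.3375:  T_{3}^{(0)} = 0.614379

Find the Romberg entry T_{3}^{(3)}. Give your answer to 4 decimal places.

0.6132

Richardson extrapolation on the trapezoidal column (denominator 4−1=3):
T_{1}^{(1)} = 0.637306 + (0.637306 − 0.741279)/3 = 0.602648
T_{2}^{(1)} = (4·0.618210 − 0.637306) / 3 = 0.611845
T_{3}^{(1)} = 0.614379 + (0.614379 − 0.618210)/3 = 0.613102
T_{2}^{(2)} = 0.611845 + (0.611845 − 0.602648)/15 = 0.612458
T_{3}^{(2)} = (16·0.613102 − 0.611845) / 15 = 0.613186
T_{3}^{(3)} = (64·0.613186 − 0.612458) / 63 = 0.613198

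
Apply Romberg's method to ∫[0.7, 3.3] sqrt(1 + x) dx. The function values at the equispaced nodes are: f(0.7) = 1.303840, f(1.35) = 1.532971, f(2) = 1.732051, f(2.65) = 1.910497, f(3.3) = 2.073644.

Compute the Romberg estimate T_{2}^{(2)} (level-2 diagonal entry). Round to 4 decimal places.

T_{0}^{(0)} (trapezoid, 1 panel, h=2.6000): 4.390729
T_{1}^{(0)} (trapezoid, 2 panels, h=1.3000): 4.447031
T_{2}^{(0)} (trapezoid, 4 panels, h=0.6500): 4.461770
T_{1}^{(1)} = 4.447031 + (4.447031 − 4.390729)/3 = 4.465798
T_{2}^{(1)} = 4.461770 + (4.461770 − 4.447031)/3 = 4.466683
T_{2}^{(2)} = 4.466683 + (4.466683 − 4.465798)/15 = 4.466742

4.4667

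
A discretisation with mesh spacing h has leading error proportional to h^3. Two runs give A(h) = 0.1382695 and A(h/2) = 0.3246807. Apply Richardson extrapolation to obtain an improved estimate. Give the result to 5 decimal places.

Extrapolated value = (8·A(h/2) − A(h)) / (8 − 1)
= (8·0.3246807 − 0.1382695) / 7
= 2.4591761 / 7 = 0.3513109

0.35131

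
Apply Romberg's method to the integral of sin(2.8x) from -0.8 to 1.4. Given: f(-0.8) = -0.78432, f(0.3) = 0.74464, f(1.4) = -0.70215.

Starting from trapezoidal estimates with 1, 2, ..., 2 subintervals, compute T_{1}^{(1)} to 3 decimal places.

0.547

T_{0}^{(0)} (trapezoid, 1 panel, h=2.2000): -1.63512
T_{1}^{(0)} (trapezoid, 2 panels, h=1.1000): 0.00155
T_{1}^{(1)} = 0.00155 + (0.00155 − (-1.63512))/3 = 0.54711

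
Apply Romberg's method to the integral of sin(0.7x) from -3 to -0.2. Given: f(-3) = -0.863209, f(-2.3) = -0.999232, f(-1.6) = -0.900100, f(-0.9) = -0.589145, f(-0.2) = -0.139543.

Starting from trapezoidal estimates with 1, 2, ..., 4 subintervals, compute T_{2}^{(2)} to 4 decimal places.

T_{0}^{(0)} (trapezoid, 1 panel, h=2.8000): -1.403853
T_{1}^{(0)} (trapezoid, 2 panels, h=1.4000): -1.962066
T_{2}^{(0)} (trapezoid, 4 panels, h=0.7000): -2.092897
T_{1}^{(1)} = -1.962066 + (-1.962066 − (-1.403853))/3 = -2.148137
T_{2}^{(1)} = -2.092897 + (-2.092897 − (-1.962066))/3 = -2.136507
T_{2}^{(2)} = -2.136507 + (-2.136507 − (-2.148137))/15 = -2.135732

-2.1357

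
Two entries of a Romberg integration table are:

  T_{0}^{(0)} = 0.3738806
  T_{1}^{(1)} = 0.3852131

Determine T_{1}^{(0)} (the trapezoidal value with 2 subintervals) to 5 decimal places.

0.38238

From T_{1}^{(1)} = (4·T_{1}^{(0)} − T_{0}^{(0)})/3, solve for T_{1}^{(0)}:
4·T_{1}^{(0)} = 3·0.3852131 + 0.3738806 = 1.5295199
T_{1}^{(0)} = 0.3823800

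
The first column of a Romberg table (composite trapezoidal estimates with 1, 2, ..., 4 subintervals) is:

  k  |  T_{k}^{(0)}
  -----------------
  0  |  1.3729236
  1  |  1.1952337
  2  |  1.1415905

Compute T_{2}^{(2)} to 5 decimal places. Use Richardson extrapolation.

Richardson extrapolation on the trapezoidal column (denominator 4−1=3):
T_{1}^{(1)} = 1.1952337 + (1.1952337 − 1.3729236)/3 = 1.1360037
T_{2}^{(1)} = (4·1.1415905 − 1.1952337) / 3 = 1.1237094
T_{2}^{(2)} = 1.1237094 + (1.1237094 − 1.1360037)/15 = 1.1228898
(Column j=1 coincides with Simpson's rule on the same nodes.)

1.12289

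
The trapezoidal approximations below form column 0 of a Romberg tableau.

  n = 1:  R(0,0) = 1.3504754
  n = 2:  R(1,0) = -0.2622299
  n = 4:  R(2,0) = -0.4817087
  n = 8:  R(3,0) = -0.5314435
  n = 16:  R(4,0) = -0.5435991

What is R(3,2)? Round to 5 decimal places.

Richardson extrapolation on the trapezoidal column (denominator 4−1=3):
R(2,1) = -0.4817087 + (-0.4817087 − (-0.2622299))/3 = -0.5548683
R(3,1) = -0.5314435 + (-0.5314435 − (-0.4817087))/3 = -0.5480218
R(3,2) = (16·(-0.5480218) − (-0.5548683)) / 15 = -0.5475654

-0.54757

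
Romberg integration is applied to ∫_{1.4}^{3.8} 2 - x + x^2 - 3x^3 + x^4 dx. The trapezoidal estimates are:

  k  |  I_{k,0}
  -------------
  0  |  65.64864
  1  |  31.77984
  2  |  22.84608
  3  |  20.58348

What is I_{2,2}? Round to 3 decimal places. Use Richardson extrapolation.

19.827

Richardson extrapolation on the trapezoidal column (denominator 4−1=3):
I_{1,1} = 31.77984 + (31.77984 − 65.64864)/3 = 20.49024
I_{2,1} = 22.84608 + (22.84608 − 31.77984)/3 = 19.86816
I_{2,2} = (16·19.86816 − 20.49024) / 15 = 19.82669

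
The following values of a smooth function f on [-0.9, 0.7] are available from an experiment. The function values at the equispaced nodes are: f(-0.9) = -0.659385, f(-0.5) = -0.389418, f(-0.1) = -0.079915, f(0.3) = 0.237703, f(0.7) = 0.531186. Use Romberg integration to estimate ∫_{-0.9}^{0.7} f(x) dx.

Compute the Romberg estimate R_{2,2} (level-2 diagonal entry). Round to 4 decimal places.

-0.1193

R_{0,0} (trapezoid, 1 panel, h=1.6000): -0.102559
R_{1,0} (trapezoid, 2 panels, h=0.8000): -0.115212
R_{2,0} (trapezoid, 4 panels, h=0.4000): -0.118292
R_{1,1} = -0.115212 + (-0.115212 − (-0.102559))/3 = -0.119430
R_{2,1} = -0.118292 + (-0.118292 − (-0.115212))/3 = -0.119319
R_{2,2} = -0.119319 + (-0.119319 − (-0.119430))/15 = -0.119312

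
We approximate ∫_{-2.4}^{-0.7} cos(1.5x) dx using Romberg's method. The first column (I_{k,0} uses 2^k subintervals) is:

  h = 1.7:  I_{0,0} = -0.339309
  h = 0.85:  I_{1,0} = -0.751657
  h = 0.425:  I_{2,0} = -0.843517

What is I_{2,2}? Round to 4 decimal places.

-0.8731

Richardson extrapolation on the trapezoidal column (denominator 4−1=3):
I_{1,1} = -0.751657 + (-0.751657 − (-0.339309))/3 = -0.889106
I_{2,1} = (4·(-0.843517) − (-0.751657)) / 3 = -0.874137
I_{2,2} = -0.874137 + (-0.874137 − (-0.889106))/15 = -0.873139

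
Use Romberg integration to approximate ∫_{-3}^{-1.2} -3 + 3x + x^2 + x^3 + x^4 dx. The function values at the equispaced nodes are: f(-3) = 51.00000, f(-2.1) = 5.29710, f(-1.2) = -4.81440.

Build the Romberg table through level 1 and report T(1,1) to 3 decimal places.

20.212

T(0,0) (trapezoid, 1 panel, h=1.8000): 41.56704
T(1,0) (trapezoid, 2 panels, h=0.9000): 25.55091
T(1,1) = 25.55091 + (25.55091 − 41.56704)/3 = 20.21220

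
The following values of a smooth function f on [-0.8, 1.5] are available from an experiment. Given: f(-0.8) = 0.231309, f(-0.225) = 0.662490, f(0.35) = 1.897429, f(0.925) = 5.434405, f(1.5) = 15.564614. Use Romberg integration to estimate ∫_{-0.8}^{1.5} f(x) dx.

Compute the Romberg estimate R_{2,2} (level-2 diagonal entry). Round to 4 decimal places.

R_{0,0} (trapezoid, 1 panel, h=2.3000): 18.165311
R_{1,0} (trapezoid, 2 panels, h=1.1500): 11.264699
R_{2,0} (trapezoid, 4 panels, h=0.5750): 9.138064
R_{1,1} = 11.264699 + (11.264699 − 18.165311)/3 = 8.964495
R_{2,1} = 9.138064 + (9.138064 − 11.264699)/3 = 8.429186
R_{2,2} = 8.429186 + (8.429186 − 8.964495)/15 = 8.393499

8.3935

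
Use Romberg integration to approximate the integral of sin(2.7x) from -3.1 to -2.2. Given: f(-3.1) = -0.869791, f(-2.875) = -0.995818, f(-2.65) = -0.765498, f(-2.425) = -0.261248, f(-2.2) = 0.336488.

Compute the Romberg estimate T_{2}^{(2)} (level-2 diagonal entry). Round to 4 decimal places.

-0.5315

T_{0}^{(0)} (trapezoid, 1 panel, h=0.9000): -0.239986
T_{1}^{(0)} (trapezoid, 2 panels, h=0.4500): -0.464467
T_{2}^{(0)} (trapezoid, 4 panels, h=0.2250): -0.515073
T_{1}^{(1)} = -0.464467 + (-0.464467 − (-0.239986))/3 = -0.539294
T_{2}^{(1)} = -0.515073 + (-0.515073 − (-0.464467))/3 = -0.531942
T_{2}^{(2)} = -0.531942 + (-0.531942 − (-0.539294))/15 = -0.531452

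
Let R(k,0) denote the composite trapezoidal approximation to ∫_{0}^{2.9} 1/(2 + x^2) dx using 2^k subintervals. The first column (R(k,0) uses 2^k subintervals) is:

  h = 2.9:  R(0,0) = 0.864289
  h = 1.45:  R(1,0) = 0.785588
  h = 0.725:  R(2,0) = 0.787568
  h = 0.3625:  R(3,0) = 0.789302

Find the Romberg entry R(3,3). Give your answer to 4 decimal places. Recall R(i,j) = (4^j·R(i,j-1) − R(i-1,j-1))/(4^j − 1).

Richardson extrapolation on the trapezoidal column (denominator 4−1=3):
R(1,1) = 0.785588 + (0.785588 − 0.864289)/3 = 0.759354
R(2,1) = 0.787568 + (0.787568 − 0.785588)/3 = 0.788228
R(3,1) = (4·0.789302 − 0.787568) / 3 = 0.789880
R(2,2) = (16·0.788228 − 0.759354) / 15 = 0.790153
R(3,2) = 0.789880 + (0.789880 − 0.788228)/15 = 0.789990
R(3,3) = 0.789990 + (0.789990 − 0.790153)/63 = 0.789987

0.7900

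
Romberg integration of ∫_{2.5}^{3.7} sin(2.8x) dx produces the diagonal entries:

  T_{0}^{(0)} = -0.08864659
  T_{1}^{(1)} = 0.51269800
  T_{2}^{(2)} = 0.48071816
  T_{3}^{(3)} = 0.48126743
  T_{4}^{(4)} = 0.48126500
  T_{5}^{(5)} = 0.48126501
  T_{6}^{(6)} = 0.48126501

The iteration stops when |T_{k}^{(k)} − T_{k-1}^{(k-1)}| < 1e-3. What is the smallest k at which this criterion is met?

|T_{1}^{(1)} − T_{0}^{(0)}| = 0.60134459 ≥ 1e-3
|T_{2}^{(2)} − T_{1}^{(1)}| = 0.03197984 ≥ 1e-3
|T_{3}^{(3)} − T_{2}^{(2)}| = 0.00054927 < 1e-3

k = 3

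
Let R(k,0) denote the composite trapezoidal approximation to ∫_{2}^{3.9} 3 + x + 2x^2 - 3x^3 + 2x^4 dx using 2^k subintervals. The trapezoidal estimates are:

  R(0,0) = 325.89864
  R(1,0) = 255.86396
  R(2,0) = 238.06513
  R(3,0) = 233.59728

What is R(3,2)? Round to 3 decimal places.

R(2,1) = 238.06513 + (238.06513 − 255.86396)/3 = 232.13219
R(3,1) = (4·233.59728 − 238.06513) / 3 = 232.10800
R(3,2) = 232.10800 + (232.10800 − 232.13219)/15 = 232.10639

232.106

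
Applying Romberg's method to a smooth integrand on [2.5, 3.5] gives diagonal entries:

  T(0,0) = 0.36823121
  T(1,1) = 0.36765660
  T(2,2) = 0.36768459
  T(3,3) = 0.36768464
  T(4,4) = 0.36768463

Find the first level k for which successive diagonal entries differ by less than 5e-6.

k = 3

|T(1,1) − T(0,0)| = 0.00057461 ≥ 5e-6
|T(2,2) − T(1,1)| = 0.00002799 ≥ 5e-6
|T(3,3) − T(2,2)| = 0.00000005 < 5e-6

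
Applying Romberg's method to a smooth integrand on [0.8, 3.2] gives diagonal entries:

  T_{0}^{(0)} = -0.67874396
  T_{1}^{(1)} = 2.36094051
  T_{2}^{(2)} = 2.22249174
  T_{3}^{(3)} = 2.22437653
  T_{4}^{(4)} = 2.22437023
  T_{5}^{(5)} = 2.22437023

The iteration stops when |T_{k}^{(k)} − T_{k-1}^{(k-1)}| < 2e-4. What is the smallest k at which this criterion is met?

k = 4

|T_{1}^{(1)} − T_{0}^{(0)}| = 3.03968447 ≥ 2e-4
|T_{2}^{(2)} − T_{1}^{(1)}| = 0.13844877 ≥ 2e-4
|T_{3}^{(3)} − T_{2}^{(2)}| = 0.00188479 ≥ 2e-4
|T_{4}^{(4)} − T_{3}^{(3)}| = 0.00000630 < 2e-4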